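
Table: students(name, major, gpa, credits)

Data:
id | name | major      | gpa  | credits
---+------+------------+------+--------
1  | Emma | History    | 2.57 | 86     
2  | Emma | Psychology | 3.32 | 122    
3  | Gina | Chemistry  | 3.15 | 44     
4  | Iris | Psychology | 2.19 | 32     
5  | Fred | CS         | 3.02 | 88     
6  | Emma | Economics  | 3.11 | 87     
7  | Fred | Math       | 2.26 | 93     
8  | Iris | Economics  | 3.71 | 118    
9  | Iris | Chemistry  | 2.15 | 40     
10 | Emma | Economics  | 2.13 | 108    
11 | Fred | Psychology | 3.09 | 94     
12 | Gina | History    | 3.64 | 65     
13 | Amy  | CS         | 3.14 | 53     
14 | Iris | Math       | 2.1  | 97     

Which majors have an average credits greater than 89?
SELECT major, AVG(credits)
FROM students
GROUP BY major
HAVING AVG(credits) > 89

Result:
  Economics: avg=104.33
  Math: avg=95.00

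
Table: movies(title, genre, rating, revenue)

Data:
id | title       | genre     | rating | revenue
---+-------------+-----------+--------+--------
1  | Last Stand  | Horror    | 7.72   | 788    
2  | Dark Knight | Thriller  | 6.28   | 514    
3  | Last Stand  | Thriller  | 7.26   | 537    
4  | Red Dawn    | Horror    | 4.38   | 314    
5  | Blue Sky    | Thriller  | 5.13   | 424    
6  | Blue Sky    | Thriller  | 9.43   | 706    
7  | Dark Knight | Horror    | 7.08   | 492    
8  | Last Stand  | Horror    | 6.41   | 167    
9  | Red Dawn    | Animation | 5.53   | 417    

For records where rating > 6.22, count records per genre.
SELECT genre, COUNT(*)
FROM movies
WHERE rating > 6.22
GROUP BY genre

Note: WHERE filters rows before grouping.

Result:
  Horror: 3
  Thriller: 3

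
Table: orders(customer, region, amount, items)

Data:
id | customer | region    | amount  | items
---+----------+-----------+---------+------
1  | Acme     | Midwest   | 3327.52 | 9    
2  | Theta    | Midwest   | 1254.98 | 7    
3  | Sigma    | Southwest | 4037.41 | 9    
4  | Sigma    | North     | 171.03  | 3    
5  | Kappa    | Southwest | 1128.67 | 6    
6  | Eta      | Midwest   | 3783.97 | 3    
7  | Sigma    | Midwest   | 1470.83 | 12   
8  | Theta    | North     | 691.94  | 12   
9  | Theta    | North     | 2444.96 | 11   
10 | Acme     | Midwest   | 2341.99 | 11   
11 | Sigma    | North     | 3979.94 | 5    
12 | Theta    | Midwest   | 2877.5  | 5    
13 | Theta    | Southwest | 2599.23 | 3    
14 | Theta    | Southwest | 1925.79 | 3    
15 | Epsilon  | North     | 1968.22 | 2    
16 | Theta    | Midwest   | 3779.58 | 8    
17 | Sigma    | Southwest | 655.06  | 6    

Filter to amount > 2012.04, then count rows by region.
SELECT region, COUNT(*)
FROM orders
WHERE amount > 2012.04
GROUP BY region

Note: WHERE filters rows before grouping.

Result:
  Midwest: 5
  North: 2
  Southwest: 2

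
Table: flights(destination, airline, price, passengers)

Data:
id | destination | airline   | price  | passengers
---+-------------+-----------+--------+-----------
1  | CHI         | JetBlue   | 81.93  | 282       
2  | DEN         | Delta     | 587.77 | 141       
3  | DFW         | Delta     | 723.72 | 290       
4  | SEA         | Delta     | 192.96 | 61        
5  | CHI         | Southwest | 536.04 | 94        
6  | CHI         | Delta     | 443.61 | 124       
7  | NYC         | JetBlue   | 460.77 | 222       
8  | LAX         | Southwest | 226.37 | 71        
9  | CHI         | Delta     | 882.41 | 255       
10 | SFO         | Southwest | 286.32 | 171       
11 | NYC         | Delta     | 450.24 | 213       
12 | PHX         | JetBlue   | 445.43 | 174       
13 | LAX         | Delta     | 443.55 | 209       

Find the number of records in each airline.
SELECT airline, COUNT(*) as count
FROM flights
GROUP BY airline

Result:
  Delta: 7
  JetBlue: 3
  Southwest: 3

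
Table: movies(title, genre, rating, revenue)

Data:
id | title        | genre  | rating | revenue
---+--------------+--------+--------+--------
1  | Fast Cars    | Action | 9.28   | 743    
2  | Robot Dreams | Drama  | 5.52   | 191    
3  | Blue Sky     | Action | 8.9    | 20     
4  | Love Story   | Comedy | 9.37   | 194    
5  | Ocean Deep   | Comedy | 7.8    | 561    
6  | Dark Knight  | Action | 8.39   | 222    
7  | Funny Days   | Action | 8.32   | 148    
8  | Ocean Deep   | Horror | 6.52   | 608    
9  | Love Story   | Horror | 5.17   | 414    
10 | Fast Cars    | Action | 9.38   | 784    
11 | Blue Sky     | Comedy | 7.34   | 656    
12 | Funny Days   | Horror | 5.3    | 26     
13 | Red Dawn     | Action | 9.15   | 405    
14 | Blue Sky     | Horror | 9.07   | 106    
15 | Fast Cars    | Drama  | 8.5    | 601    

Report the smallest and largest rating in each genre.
SELECT genre, MIN(rating), MAX(rating)
FROM movies
GROUP BY genre

Result:
  Action: min=8.32, max=9.38
  Comedy: min=7.34, max=9.37
  Drama: min=5.52, max=8.50
  Horror: min=5.17, max=9.07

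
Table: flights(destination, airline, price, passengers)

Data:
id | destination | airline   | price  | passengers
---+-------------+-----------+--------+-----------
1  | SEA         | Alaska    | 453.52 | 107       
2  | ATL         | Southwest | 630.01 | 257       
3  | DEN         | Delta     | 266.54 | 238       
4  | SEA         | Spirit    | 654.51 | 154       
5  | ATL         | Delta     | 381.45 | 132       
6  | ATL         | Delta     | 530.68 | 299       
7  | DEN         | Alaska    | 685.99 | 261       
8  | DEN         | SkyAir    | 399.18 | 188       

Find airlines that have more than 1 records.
SELECT airline, COUNT(*) as cnt
FROM flights
GROUP BY airline
HAVING COUNT(*) > 1

Result:
  Alaska: 2
  Delta: 3

Note: HAVING filters groups after aggregation, WHERE filters rows before.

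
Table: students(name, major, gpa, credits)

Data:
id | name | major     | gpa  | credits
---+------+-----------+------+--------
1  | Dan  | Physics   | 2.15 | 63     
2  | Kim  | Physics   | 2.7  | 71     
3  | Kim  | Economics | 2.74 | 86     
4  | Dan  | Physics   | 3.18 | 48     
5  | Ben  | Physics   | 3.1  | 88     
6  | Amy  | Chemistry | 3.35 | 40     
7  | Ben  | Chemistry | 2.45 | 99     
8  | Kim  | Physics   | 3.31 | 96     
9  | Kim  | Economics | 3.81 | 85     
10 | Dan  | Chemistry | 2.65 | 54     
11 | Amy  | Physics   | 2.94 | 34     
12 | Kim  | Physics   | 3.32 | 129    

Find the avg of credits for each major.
SELECT major, AVG(credits) as result
FROM students
GROUP BY major

Result:
  Chemistry: 64.33
  Economics: 85.50
  Physics: 75.57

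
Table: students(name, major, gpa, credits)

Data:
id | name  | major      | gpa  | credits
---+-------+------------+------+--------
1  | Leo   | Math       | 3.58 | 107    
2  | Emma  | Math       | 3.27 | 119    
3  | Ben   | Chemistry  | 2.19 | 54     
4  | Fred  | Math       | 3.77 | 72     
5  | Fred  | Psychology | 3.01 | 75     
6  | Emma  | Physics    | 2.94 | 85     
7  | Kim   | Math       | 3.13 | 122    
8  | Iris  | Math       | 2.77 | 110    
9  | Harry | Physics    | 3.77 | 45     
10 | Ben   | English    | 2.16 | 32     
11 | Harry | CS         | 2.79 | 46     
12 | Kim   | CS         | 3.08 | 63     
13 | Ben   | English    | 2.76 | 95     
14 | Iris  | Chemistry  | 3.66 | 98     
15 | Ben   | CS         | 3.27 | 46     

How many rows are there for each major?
SELECT major, COUNT(*) as count
FROM students
GROUP BY major

Result:
  CS: 3
  Chemistry: 2
  English: 2
  Math: 5
  Physics: 2
  Psychology: 1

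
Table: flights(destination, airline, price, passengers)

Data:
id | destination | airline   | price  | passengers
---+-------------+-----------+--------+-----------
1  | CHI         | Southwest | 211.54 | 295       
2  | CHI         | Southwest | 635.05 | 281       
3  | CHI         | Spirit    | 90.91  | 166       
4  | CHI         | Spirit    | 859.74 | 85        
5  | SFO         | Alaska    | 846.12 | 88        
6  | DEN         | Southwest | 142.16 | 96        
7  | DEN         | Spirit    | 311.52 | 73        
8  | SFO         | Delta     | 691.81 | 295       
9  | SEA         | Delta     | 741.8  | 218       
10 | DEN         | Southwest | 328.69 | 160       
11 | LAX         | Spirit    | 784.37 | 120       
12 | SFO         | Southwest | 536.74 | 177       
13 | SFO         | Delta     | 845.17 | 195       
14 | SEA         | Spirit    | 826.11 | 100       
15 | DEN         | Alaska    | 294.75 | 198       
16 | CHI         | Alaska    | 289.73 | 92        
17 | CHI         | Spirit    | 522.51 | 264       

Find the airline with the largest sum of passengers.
SELECT airline, SUM(passengers) as val
FROM flights
GROUP BY airline
ORDER BY val DESC
LIMIT 1

Result: Southwest with sum(passengers) = 1009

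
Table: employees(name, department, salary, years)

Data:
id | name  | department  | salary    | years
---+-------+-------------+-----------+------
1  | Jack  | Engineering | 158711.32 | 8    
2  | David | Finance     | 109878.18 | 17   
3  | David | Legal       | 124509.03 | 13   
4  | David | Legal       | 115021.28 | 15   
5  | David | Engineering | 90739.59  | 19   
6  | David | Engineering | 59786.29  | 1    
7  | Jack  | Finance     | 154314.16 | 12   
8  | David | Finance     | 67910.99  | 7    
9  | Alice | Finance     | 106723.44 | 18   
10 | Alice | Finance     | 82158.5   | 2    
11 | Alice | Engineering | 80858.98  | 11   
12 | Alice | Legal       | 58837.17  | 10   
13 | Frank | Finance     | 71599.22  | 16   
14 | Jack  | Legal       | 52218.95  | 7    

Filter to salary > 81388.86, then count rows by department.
SELECT department, COUNT(*)
FROM employees
WHERE salary > 81388.86
GROUP BY department

Note: WHERE filters rows before grouping.

Result:
  Engineering: 2
  Finance: 4
  Legal: 2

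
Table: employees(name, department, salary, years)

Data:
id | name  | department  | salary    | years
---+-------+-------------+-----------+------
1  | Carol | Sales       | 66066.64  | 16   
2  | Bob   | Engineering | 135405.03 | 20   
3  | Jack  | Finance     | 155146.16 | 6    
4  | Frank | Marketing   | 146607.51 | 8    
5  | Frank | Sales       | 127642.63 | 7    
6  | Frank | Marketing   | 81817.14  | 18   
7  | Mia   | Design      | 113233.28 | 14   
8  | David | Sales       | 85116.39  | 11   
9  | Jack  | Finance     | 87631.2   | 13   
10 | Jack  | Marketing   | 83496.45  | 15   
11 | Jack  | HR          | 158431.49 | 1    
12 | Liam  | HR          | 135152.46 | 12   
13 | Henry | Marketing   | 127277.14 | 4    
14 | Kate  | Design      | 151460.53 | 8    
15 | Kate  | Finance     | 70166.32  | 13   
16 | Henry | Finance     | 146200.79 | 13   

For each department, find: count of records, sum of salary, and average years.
SELECT department,
       COUNT(*) as cnt,
       SUM(salary) as total_salary,
       AVG(years) as avg_years
FROM employees
GROUP BY department

Result:
  Design: 2 records, 264693.81 total salary, 11.00 avg years
  Engineering: 1 records, 135405.03 total salary, 20.00 avg years
  Finance: 4 records, 459144.47 total salary, 11.25 avg years
  HR: 2 records, 293583.95 total salary, 6.50 avg years
  Marketing: 4 records, 439198.24 total salary, 11.25 avg years
  Sales: 3 records, 278825.66 total salary, 11.33 avg years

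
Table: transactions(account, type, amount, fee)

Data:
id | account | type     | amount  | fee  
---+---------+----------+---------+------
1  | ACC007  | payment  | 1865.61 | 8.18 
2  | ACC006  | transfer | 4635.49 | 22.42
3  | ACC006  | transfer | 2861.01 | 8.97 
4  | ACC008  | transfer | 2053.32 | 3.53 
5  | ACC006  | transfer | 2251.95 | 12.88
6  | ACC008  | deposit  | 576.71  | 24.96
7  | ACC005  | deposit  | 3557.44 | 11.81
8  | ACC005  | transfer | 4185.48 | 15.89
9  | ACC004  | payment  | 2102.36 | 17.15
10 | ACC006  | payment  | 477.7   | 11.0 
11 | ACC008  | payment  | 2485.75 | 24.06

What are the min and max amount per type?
SELECT type, MIN(amount), MAX(amount)
FROM transactions
GROUP BY type

Result:
  deposit: min=576.71, max=3557.44
  payment: min=477.70, max=2485.75
  transfer: min=2053.32, max=4635.49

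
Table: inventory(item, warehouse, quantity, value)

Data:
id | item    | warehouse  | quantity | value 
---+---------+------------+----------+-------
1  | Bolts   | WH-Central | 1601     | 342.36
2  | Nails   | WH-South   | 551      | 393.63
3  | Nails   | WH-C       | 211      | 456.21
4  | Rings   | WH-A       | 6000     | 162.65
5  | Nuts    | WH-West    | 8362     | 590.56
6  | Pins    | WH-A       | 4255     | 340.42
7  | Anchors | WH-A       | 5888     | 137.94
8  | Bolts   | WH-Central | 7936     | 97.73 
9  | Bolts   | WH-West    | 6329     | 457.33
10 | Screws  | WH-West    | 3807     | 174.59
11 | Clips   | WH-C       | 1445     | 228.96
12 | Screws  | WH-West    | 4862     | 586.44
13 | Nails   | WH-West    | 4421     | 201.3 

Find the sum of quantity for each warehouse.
SELECT warehouse, SUM(quantity) as result
FROM inventory
GROUP BY warehouse

Result:
  WH-A: 16143
  WH-C: 1656
  WH-Central: 9537
  WH-South: 551
  WH-West: 27781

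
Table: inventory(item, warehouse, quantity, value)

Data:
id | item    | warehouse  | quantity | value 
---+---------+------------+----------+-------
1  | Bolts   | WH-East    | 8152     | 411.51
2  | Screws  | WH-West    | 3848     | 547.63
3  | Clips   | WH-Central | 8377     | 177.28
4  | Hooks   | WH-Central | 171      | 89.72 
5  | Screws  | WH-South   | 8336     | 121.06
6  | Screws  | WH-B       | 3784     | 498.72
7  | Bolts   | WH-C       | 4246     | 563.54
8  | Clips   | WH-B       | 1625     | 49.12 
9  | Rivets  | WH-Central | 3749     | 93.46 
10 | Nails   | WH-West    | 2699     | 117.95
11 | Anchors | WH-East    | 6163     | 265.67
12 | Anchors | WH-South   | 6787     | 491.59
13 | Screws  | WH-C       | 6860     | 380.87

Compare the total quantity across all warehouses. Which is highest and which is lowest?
SELECT warehouse, SUM(quantity)
FROM inventory
GROUP BY warehouse
ORDER BY SUM(quantity)

All groups:
  WH-B: 5409
  WH-West: 6547
  WH-C: 11106
  WH-Central: 12297
  WH-East: 14315
  WH-South: 15123

Highest: WH-South (15123)
Lowest: WH-B (5409)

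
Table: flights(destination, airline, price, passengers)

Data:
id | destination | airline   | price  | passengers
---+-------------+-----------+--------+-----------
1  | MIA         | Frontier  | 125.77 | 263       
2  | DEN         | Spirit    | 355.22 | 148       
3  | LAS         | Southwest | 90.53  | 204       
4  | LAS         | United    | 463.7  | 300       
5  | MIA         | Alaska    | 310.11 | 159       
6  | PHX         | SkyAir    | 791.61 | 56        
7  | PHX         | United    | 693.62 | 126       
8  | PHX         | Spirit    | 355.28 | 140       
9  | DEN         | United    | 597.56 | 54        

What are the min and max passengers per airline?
SELECT airline, MIN(passengers), MAX(passengers)
FROM flights
GROUP BY airline

Result:
  Alaska: min=159, max=159
  Frontier: min=263, max=263
  SkyAir: min=56, max=56
  Southwest: min=204, max=204
  Spirit: min=140, max=148
  United: min=54, max=300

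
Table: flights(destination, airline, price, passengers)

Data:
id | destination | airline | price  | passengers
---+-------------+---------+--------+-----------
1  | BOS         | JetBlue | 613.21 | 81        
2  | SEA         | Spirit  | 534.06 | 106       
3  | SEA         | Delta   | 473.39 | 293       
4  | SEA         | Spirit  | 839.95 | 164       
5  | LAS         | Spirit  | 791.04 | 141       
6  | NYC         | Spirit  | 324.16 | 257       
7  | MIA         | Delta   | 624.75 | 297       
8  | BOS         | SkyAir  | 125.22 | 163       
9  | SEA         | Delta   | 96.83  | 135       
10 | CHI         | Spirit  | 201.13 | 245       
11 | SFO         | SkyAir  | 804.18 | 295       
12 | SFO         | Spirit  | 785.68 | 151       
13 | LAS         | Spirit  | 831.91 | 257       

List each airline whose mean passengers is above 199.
SELECT airline, AVG(passengers)
FROM flights
GROUP BY airline
HAVING AVG(passengers) > 199

Result:
  Delta: avg=241.67
  SkyAir: avg=229.00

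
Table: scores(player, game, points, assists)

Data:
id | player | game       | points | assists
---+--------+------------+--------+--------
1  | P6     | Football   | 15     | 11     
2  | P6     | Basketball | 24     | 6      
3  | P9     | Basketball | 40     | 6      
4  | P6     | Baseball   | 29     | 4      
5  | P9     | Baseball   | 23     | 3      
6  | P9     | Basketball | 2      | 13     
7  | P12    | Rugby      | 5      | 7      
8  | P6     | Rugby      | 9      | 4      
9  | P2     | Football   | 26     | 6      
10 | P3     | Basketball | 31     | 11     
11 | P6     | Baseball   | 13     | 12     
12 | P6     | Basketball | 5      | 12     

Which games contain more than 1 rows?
SELECT game, COUNT(*) as cnt
FROM scores
GROUP BY game
HAVING COUNT(*) > 1

Result:
  Baseball: 3
  Basketball: 5
  Football: 2
  Rugby: 2

Note: HAVING filters groups after aggregation, WHERE filters rows before.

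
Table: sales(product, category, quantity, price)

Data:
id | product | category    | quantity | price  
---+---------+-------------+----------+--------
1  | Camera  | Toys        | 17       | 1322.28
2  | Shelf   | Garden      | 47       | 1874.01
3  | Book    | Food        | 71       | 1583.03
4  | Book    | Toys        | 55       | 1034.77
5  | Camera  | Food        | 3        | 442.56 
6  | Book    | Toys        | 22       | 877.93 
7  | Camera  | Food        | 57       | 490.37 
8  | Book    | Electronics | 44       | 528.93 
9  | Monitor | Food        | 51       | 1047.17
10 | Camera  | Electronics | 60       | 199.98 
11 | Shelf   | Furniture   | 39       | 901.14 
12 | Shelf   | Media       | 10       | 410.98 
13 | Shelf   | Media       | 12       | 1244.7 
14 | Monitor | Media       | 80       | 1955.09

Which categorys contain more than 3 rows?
SELECT category, COUNT(*) as cnt
FROM sales
GROUP BY category
HAVING COUNT(*) > 3

Result:
  Food: 4

Note: HAVING filters groups after aggregation, WHERE filters rows before.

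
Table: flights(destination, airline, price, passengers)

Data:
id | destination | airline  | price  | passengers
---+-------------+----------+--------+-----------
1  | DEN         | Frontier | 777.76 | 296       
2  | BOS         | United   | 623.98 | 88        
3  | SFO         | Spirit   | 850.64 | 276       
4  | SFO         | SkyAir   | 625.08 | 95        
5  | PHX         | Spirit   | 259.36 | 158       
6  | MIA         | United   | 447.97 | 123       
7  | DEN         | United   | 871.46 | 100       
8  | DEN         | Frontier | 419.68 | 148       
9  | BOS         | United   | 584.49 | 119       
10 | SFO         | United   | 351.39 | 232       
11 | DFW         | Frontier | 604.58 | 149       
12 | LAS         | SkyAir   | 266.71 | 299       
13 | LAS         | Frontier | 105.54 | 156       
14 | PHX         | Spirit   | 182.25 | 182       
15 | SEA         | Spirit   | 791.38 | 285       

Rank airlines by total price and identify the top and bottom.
SELECT airline, SUM(price)
FROM flights
GROUP BY airline
ORDER BY SUM(price)

All groups:
  SkyAir: 891.79
  Frontier: 1907.56
  Spirit: 2083.63
  United: 2879.29

Highest: United (2879.29)
Lowest: SkyAir (891.79)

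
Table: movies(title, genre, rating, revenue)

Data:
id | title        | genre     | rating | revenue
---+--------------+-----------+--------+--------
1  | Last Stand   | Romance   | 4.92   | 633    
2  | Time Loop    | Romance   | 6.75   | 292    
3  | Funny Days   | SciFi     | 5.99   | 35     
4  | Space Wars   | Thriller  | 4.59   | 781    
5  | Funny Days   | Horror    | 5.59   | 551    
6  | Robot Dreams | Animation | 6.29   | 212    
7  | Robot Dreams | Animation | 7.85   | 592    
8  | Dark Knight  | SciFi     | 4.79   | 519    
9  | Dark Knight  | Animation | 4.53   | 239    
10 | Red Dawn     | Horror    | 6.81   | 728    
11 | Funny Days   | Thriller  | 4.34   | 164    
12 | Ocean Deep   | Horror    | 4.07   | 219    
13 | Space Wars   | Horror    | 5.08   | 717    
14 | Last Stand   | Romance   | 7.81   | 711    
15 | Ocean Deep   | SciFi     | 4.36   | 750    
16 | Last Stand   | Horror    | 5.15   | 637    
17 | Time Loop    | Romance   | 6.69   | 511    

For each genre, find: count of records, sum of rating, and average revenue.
SELECT genre,
       COUNT(*) as cnt,
       SUM(rating) as total_rating,
       AVG(revenue) as avg_revenue
FROM movies
GROUP BY genre

Result:
  Animation: 3 records, 18.67 total rating, 347.67 avg revenue
  Horror: 5 records, 26.70 total rating, 570.40 avg revenue
  Romance: 4 records, 26.17 total rating, 536.75 avg revenue
  SciFi: 3 records, 15.14 total rating, 434.67 avg revenue
  Thriller: 2 records, 8.93 total rating, 472.50 avg revenue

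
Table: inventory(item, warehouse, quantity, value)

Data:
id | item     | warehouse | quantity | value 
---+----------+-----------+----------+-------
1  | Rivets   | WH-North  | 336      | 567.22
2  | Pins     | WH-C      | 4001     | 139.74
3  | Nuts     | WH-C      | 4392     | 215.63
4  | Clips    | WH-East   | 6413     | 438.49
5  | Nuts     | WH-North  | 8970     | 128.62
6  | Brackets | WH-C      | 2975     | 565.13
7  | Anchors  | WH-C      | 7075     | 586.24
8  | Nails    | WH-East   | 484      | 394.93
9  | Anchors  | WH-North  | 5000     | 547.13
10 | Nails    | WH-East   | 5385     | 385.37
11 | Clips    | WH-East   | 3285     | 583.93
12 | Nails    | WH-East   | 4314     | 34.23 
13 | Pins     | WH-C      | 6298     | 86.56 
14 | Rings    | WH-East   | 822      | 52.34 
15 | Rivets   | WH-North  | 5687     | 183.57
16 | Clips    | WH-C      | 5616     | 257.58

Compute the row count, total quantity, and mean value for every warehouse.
SELECT warehouse,
       COUNT(*) as cnt,
       SUM(quantity) as total_quantity,
       AVG(value) as avg_value
FROM inventory
GROUP BY warehouse

Result:
  WH-C: 6 records, 30357 total quantity, 308.48 avg value
  WH-East: 6 records, 20703 total quantity, 314.88 avg value
  WH-North: 4 records, 19993 total quantity, 356.64 avg value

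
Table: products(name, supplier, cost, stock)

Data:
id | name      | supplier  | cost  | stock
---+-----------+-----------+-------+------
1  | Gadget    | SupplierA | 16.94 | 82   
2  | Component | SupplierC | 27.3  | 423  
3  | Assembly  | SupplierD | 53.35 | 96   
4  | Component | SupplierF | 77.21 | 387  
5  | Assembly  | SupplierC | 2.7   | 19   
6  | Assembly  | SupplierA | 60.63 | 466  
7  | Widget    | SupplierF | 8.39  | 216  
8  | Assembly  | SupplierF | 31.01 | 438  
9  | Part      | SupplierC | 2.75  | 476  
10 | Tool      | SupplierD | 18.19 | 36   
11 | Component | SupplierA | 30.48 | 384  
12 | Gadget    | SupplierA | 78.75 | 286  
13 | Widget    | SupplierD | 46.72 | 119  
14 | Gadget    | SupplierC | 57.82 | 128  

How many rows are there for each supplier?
SELECT supplier, COUNT(*) as count
FROM products
GROUP BY supplier

Result:
  SupplierA: 4
  SupplierC: 4
  SupplierD: 3
  SupplierF: 3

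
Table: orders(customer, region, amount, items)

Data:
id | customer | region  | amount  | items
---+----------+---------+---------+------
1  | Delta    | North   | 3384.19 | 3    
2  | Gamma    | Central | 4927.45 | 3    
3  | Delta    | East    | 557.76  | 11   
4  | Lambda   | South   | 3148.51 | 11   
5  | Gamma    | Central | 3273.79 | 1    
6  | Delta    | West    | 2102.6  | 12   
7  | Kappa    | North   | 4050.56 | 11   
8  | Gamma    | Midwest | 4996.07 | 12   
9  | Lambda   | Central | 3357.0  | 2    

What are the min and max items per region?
SELECT region, MIN(items), MAX(items)
FROM orders
GROUP BY region

Result:
  Central: min=1, max=3
  East: min=11, max=11
  Midwest: min=12, max=12
  North: min=3, max=11
  South: min=11, max=11
  West: min=12, max=12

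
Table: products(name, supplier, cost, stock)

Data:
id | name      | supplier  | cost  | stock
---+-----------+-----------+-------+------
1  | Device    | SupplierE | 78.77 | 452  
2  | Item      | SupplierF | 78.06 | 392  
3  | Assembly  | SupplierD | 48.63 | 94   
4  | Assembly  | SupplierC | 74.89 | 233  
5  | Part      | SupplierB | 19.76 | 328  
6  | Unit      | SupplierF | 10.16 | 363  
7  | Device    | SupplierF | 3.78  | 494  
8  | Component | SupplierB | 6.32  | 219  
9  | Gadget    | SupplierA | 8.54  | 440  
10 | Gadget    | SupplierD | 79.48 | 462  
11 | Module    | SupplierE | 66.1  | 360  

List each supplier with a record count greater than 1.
SELECT supplier, COUNT(*) as cnt
FROM products
GROUP BY supplier
HAVING COUNT(*) > 1

Result:
  SupplierB: 2
  SupplierD: 2
  SupplierE: 2
  SupplierF: 3

Note: HAVING filters groups after aggregation, WHERE filters rows before.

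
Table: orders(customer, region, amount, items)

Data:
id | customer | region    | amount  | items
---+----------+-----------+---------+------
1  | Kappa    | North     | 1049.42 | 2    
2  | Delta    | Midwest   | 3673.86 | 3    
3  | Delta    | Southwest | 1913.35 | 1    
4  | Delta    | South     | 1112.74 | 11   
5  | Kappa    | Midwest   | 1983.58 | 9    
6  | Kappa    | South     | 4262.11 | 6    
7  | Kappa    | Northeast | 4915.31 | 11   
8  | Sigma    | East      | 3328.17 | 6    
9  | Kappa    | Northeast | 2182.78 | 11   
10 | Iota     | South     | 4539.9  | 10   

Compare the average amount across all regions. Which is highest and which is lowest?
SELECT region, AVG(amount)
FROM orders
GROUP BY region
ORDER BY AVG(amount)

All groups:
  North: 1049.42
  Southwest: 1913.35
  Midwest: 2828.72
  South: 3304.92
  East: 3328.17
  Northeast: 3549.05

Highest: Northeast (3549.05)
Lowest: North (1049.42)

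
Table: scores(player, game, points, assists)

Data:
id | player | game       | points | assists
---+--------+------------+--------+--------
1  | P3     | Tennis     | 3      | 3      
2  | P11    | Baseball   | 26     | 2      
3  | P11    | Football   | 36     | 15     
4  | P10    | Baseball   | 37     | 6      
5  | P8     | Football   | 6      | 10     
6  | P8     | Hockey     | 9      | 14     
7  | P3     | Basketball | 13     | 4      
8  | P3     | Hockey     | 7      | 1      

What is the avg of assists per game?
SELECT game, AVG(assists) as result
FROM scores
GROUP BY game

Result:
  Baseball: 4.00
  Basketball: 4.00
  Football: 12.50
  Hockey: 7.50
  Tennis: 3.00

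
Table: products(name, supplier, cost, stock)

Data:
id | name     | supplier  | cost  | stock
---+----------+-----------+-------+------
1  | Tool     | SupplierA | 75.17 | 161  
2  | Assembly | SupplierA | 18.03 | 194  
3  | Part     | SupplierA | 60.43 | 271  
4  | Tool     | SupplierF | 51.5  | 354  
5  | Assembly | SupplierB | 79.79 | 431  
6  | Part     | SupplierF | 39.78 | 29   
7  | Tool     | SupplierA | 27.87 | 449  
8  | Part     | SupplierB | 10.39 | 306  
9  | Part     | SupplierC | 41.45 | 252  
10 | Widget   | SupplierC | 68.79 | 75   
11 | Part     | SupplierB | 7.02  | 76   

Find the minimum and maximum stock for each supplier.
SELECT supplier, MIN(stock), MAX(stock)
FROM products
GROUP BY supplier

Result:
  SupplierA: min=161, max=449
  SupplierB: min=76, max=431
  SupplierC: min=75, max=252
  SupplierF: min=29, max=354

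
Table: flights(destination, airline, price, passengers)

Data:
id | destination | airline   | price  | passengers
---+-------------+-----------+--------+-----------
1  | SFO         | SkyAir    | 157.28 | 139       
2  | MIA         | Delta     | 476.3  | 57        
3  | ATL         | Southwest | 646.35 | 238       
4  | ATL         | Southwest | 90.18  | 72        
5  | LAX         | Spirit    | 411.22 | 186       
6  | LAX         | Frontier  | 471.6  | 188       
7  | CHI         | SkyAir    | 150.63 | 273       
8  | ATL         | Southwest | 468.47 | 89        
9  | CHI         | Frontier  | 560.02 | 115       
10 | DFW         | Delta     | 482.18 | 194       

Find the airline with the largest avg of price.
SELECT airline, AVG(price) as val
FROM flights
GROUP BY airline
ORDER BY val DESC
LIMIT 1

Result: Frontier with avg(price) = 515.81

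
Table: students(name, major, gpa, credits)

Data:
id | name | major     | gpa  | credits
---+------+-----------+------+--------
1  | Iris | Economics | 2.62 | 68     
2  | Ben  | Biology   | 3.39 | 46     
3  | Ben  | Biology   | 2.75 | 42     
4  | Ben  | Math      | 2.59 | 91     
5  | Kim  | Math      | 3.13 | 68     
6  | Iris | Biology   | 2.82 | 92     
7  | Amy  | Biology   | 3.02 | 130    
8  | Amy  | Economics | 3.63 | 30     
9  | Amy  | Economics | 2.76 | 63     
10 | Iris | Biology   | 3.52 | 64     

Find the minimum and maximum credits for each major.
SELECT major, MIN(credits), MAX(credits)
FROM students
GROUP BY major

Result:
  Biology: min=42, max=130
  Economics: min=30, max=68
  Math: min=68, max=91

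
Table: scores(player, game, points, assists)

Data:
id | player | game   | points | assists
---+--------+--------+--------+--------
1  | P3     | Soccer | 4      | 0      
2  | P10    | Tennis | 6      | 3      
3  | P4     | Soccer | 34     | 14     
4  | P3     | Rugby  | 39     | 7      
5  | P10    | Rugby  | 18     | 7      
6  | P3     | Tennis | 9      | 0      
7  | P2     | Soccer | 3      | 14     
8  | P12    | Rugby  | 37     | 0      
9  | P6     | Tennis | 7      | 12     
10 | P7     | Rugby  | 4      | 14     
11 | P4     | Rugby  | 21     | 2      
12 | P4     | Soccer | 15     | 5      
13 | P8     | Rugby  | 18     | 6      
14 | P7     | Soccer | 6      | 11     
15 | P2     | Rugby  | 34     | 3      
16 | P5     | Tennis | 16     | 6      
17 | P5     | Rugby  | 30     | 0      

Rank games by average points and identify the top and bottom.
SELECT game, AVG(points)
FROM scores
GROUP BY game
ORDER BY AVG(points)

All groups:
  Tennis: 9.50
  Soccer: 12.40
  Rugby: 25.13

Highest: Rugby (25.13)
Lowest: Tennis (9.50)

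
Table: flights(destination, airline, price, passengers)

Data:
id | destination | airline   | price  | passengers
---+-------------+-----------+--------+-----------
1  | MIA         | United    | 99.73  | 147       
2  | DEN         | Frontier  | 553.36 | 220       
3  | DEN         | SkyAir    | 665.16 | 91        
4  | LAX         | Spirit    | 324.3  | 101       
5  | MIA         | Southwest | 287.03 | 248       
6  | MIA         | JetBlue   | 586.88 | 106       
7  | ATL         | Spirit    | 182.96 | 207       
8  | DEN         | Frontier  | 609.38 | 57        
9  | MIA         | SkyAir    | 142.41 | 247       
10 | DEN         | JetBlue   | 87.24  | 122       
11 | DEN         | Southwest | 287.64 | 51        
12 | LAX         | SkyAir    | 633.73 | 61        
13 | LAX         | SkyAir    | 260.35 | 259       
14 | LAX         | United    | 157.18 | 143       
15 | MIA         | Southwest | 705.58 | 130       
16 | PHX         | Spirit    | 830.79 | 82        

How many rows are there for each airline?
SELECT airline, COUNT(*) as count
FROM flights
GROUP BY airline

Result:
  Frontier: 2
  JetBlue: 2
  SkyAir: 4
  Southwest: 3
  Spirit: 3
  United: 2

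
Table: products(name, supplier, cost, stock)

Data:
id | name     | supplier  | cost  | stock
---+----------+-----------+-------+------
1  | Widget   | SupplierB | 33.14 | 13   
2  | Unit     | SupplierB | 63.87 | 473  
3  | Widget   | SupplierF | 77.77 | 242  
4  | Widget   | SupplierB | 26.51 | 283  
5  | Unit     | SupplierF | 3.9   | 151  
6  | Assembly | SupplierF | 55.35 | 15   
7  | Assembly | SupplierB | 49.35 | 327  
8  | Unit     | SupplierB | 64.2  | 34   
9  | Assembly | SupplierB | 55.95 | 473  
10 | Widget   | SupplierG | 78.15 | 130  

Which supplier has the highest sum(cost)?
SELECT supplier, SUM(cost) as val
FROM products
GROUP BY supplier
ORDER BY val DESC
LIMIT 1

Result: SupplierB with sum(cost) = 293.02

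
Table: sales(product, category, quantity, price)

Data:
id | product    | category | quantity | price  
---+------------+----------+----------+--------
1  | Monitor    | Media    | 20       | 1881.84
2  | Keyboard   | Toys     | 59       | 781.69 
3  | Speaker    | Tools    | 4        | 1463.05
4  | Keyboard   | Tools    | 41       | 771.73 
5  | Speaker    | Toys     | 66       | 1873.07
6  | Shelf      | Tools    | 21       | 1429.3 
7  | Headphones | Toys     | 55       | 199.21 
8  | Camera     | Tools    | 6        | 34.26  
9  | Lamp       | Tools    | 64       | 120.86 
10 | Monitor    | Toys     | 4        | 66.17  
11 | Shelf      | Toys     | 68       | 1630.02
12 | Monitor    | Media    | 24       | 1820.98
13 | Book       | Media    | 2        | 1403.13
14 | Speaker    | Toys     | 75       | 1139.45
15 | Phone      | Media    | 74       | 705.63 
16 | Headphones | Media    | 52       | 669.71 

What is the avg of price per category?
SELECT category, AVG(price) as result
FROM sales
GROUP BY category

Result:
  Media: 1296.26
  Tools: 763.84
  Toys: 948.27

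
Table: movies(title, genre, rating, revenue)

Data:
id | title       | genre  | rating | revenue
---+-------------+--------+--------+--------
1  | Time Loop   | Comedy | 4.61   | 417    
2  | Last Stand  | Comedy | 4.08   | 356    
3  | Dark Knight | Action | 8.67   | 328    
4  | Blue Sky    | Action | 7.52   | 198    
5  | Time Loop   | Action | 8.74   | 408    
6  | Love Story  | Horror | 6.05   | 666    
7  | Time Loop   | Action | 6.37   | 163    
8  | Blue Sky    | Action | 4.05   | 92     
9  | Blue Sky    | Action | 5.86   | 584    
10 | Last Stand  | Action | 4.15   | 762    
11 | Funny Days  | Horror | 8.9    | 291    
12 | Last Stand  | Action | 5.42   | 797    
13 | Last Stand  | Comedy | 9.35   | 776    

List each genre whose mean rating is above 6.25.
SELECT genre, AVG(rating)
FROM movies
GROUP BY genre
HAVING AVG(rating) > 6.25

Result:
  Action: avg=6.35
  Horror: avg=7.48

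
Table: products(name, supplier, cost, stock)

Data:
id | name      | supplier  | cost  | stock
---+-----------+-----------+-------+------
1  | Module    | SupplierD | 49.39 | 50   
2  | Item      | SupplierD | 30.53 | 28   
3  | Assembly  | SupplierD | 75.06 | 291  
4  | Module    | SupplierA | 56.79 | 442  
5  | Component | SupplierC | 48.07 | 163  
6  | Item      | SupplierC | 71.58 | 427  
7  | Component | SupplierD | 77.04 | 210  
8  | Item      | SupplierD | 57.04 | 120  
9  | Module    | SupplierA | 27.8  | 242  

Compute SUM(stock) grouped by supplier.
SELECT supplier, SUM(stock) as result
FROM products
GROUP BY supplier

Result:
  SupplierA: 684
  SupplierC: 590
  SupplierD: 699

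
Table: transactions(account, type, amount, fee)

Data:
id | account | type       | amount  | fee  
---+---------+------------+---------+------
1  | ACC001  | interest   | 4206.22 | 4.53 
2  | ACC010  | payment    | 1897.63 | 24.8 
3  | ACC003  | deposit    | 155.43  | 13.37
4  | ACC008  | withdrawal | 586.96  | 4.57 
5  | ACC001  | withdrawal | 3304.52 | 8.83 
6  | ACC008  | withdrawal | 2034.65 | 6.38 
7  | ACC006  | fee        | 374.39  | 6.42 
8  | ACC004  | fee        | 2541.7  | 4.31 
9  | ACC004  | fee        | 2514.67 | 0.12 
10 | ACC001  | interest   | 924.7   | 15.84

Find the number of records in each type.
SELECT type, COUNT(*) as count
FROM transactions
GROUP BY type

Result:
  deposit: 1
  fee: 3
  interest: 2
  payment: 1
  withdrawal: 3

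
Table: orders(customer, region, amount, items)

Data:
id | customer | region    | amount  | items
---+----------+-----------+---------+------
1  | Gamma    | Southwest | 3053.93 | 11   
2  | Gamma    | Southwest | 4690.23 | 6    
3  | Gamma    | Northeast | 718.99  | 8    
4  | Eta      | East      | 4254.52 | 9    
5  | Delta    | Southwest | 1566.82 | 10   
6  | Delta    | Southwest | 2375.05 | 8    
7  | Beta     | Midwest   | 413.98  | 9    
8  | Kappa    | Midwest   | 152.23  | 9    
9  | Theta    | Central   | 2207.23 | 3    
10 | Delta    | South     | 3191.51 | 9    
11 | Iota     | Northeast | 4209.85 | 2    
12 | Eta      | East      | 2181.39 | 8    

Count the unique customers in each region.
SELECT region, COUNT(DISTINCT customer)
FROM orders
GROUP BY region

Result:
  Central: 1 distinct
  East: 1 distinct
  Midwest: 2 distinct
  Northeast: 2 distinct
  South: 1 distinct
  Southwest: 2 distinct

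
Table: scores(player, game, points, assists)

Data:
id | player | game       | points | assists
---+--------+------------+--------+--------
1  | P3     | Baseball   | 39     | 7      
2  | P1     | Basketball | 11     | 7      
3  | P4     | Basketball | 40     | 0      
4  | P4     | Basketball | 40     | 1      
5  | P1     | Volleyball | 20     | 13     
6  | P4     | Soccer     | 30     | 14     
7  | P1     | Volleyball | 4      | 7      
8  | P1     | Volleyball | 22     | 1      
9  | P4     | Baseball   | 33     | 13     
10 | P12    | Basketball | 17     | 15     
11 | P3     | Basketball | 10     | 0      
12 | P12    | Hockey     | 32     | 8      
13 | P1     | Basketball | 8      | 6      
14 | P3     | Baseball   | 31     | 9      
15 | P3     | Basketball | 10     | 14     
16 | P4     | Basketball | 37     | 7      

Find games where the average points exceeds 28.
SELECT game, AVG(points)
FROM scores
GROUP BY game
HAVING AVG(points) > 28

Result:
  Baseball: avg=34.33
  Hockey: avg=32.00
  Soccer: avg=30.00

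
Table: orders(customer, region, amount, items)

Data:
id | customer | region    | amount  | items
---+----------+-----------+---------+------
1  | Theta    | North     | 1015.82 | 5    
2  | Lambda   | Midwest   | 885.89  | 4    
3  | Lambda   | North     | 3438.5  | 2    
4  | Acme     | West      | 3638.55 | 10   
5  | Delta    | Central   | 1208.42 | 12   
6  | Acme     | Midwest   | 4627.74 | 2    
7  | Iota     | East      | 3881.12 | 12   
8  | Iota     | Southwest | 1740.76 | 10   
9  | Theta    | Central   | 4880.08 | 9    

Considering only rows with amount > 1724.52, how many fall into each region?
SELECT region, COUNT(*)
FROM orders
WHERE amount > 1724.52
GROUP BY region

Note: WHERE filters rows before grouping.

Result:
  Central: 1
  East: 1
  Midwest: 1
  North: 1
  Southwest: 1
  West: 1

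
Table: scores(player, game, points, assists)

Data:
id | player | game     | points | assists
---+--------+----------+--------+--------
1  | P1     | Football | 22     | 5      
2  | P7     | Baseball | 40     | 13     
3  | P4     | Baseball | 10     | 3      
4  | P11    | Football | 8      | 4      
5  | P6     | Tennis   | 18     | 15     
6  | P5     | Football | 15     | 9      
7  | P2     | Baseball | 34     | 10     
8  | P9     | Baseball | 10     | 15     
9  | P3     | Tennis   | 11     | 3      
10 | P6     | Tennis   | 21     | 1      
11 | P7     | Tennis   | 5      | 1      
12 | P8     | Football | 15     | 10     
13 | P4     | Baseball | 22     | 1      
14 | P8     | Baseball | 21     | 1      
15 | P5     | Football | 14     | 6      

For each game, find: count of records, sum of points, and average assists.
SELECT game,
       COUNT(*) as cnt,
       SUM(points) as total_points,
       AVG(assists) as avg_assists
FROM scores
GROUP BY game

Result:
  Baseball: 6 records, 137 total points, 7.17 avg assists
  Football: 5 records, 74 total points, 6.80 avg assists
  Tennis: 4 records, 55 total points, 5.00 avg assists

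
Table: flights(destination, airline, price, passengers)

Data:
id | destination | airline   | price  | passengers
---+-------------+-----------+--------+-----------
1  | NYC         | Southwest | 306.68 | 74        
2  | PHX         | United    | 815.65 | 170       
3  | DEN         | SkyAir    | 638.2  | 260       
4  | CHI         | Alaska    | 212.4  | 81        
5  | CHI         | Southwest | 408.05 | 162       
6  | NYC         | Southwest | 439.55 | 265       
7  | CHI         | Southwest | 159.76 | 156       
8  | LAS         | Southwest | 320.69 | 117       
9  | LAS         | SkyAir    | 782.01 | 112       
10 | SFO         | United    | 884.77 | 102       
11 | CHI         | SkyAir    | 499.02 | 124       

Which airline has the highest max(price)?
SELECT airline, MAX(price) as val
FROM flights
GROUP BY airline
ORDER BY val DESC
LIMIT 1

Result: United with max(price) = 884.77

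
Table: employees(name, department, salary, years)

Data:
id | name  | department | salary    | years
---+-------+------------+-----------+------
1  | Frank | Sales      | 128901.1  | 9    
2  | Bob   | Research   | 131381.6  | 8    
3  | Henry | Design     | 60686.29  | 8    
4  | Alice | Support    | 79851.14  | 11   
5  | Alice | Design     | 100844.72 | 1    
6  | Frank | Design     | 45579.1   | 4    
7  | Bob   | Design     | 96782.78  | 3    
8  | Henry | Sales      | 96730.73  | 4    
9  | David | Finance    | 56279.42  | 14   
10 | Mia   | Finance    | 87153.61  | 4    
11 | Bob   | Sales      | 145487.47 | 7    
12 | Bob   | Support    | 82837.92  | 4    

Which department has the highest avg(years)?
SELECT department, AVG(years) as val
FROM employees
GROUP BY department
ORDER BY val DESC
LIMIT 1

Result: Finance with avg(years) = 9.00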